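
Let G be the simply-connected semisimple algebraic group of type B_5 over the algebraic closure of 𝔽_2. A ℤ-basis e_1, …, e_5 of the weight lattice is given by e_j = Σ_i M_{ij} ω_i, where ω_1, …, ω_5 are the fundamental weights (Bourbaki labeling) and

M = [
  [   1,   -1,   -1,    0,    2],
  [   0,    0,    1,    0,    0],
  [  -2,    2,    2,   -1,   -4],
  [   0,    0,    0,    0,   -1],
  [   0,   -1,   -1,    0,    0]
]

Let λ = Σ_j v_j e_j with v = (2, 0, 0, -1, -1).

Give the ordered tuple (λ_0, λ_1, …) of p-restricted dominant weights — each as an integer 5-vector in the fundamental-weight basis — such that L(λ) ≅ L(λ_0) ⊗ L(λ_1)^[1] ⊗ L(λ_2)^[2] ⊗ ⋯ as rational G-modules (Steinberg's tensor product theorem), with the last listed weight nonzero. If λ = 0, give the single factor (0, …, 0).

Converting to the ω-basis (c_i = row i of M dotted with v = (2, 0, 0, -1, -1)):
  c_1 = 1·2 + (-1)·(0) + (-1)·(0) + (0)·(-1) + (2)·(-1) = 0
  c_2 = 0·2 + 0·0 + 1·0 + (0)·(-1) + (0)·(-1) = 0
  c_3 = (-2)·(2) + 2·0 + 2·0 + (-1)·(-1) + (-4)·(-1) = 1
  c_4 = 0·2 + 0·0 + 0·0 + (0)·(-1) + (-1)·(-1) = 1
  c_5 = 0·2 + (-1)·(0) + (-1)·(0) + (0)·(-1) + (0)·(-1) = 0
p = 2; digits c_i = Σ_j d_{ij}·2^j, 0 ≤ d_{ij} < 2:
  c_1 = 0
  c_2 = 0
  c_3 = 1 = 1·2^0
  c_4 = 1 = 1·2^0
  c_5 = 0
λ_0 = (0, 0, 1, 1, 0)

((0, 0, 1, 1, 0),)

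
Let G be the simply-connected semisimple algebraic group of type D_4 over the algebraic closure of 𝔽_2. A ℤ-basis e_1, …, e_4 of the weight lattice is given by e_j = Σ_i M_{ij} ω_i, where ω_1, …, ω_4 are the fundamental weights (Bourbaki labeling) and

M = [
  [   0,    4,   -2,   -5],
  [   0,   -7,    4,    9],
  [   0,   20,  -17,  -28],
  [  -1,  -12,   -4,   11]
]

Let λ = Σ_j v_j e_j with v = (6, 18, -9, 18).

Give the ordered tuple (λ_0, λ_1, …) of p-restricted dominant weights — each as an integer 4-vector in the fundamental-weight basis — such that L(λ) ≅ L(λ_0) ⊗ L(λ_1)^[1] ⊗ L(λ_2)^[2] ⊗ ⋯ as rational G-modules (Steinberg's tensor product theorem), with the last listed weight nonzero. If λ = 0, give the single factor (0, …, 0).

Converting to the ω-basis (c_i = row i of M dotted with v = (6, 18, -9, 18)):
  c_1 = (0)·(6) + (4)·(18) + (-2)·(-9) + (-5)·(18) = 0
  c_2 = (0)·(6) + (-7)·(18) + (4)·(-9) + (9)·(18) = 0
  c_3 = (0)·(6) + (20)·(18) + (-17)·(-9) + (-28)·(18) = 9
  c_4 = (-1)·(6) + (-12)·(18) + (-4)·(-9) + (11)·(18) = 12
Writing each c_i in base p = 2:
  c_1 = 0
  c_2 = 0
  c_3 = 9 = 1·2^0 + 0·2^1 + 0·2^2 + 1·2^3
  c_4 = 12 = 0·2^0 + 0·2^1 + 1·2^2 + 1·2^3
p-restricted factor λ_0 = (0, 0, 1, 0)
p-restricted factor λ_1 = (0, 0, 0, 0)
p-restricted factor λ_2 = (0, 0, 0, 1)
p-restricted factor λ_3 = (0, 0, 1, 1)

((0, 0, 1, 0), (0, 0, 0, 0), (0, 0, 0, 1), (0, 0, 1, 1))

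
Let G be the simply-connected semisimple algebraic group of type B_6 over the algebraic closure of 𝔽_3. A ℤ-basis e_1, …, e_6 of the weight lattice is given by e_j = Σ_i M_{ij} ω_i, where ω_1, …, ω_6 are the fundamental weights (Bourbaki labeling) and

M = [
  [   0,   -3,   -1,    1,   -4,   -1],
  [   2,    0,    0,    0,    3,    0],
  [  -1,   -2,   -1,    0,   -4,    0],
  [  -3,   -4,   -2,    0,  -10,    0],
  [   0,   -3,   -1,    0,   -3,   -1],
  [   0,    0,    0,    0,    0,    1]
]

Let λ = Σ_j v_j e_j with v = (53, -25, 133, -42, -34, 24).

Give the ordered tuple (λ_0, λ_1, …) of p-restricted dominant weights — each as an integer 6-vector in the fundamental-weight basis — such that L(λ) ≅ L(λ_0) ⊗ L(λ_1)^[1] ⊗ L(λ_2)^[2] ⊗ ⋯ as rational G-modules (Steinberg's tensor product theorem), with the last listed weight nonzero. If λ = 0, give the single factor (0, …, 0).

Converting to the ω-basis (c_i = row i of M dotted with v = (53, -25, 133, -42, -34, 24)):
  c_1 = (0)·(53) + (-3)·(-25) + (-1)·(133) + (1)·(-42) + (-4)·(-34) + (-1)·(24) = 12
  c_2 = (2)·(53) + (0)·(-25) + (0)·(133) + (0)·(-42) + (3)·(-34) + (0)·(24) = 4
  c_3 = (-1)·(53) + (-2)·(-25) + (-1)·(133) + (0)·(-42) + (-4)·(-34) + (0)·(24) = 0
  c_4 = (-3)·(53) + (-4)·(-25) + (-2)·(133) + (0)·(-42) + (-10)·(-34) + (0)·(24) = 15
  c_5 = (0)·(53) + (-3)·(-25) + (-1)·(133) + (0)·(-42) + (-3)·(-34) + (-1)·(24) = 20
  c_6 = (0)·(53) + (0)·(-25) + (0)·(133) + (0)·(-42) + (0)·(-34) + (1)·(24) = 24
Writing each c_i in base p = 3:
  c_1 = 12 = 0·3^0 + 1·3^1 + 1·3^2
  c_2 = 4 = 1·3^0 + 1·3^1
  c_3 = 0
  c_4 = 15 = 0·3^0 + 2·3^1 + 1·3^2
  c_5 = 20 = 2·3^0 + 0·3^1 + 2·3^2
  c_6 = 24 = 0·3^0 + 2·3^1 + 2·3^2
λ_0 = (0, 1, 0, 0, 2, 0)
λ_1 = (1, 1, 0, 2, 0, 2)
λ_2 = (1, 0, 0, 1, 2, 2)

((0, 1, 0, 0, 2, 0), (1, 1, 0, 2, 0, 2), (1, 0, 0, 1, 2, 2))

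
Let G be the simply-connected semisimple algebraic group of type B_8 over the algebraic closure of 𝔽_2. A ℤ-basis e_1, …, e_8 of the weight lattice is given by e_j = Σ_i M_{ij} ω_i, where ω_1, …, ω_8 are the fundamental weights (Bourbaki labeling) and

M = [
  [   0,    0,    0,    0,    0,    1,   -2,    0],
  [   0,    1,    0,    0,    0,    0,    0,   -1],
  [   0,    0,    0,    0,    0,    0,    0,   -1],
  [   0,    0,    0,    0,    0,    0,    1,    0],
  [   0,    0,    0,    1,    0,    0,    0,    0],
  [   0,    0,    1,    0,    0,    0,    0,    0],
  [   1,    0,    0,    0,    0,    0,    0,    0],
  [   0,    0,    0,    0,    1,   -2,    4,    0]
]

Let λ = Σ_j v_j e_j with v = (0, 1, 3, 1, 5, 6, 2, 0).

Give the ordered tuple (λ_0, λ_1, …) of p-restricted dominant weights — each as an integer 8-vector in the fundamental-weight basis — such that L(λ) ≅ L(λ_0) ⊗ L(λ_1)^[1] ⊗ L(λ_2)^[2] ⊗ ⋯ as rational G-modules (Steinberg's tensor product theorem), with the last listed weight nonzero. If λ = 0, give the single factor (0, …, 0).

((0, 1, 0, 0, 1, 1, 0, 1), (1, 0, 0, 1, 0, 1, 0, 0))

Change of basis e → ω: c = M·v where v = (0, 1, 3, 1, 5, 6, 2, 0):
  c_1 = 0·0 + 0·1 + 0·3 + 0·1 + 0·5 + 1·6 + (-2)·(2) + 0·0 = 2
  c_2 = 0·0 + 1·1 + 0·3 + 0·1 + 0·5 + 0·6 + 0·2 + (-1)·(0) = 1
  c_3 = 0·0 + 0·1 + 0·3 + 0·1 + 0·5 + 0·6 + 0·2 + (-1)·(0) = 0
  c_4 = 0·0 + 0·1 + 0·3 + 0·1 + 0·5 + 0·6 + 1·2 + 0·0 = 2
  c_5 = 0·0 + 0·1 + 0·3 + 1·1 + 0·5 + 0·6 + 0·2 + 0·0 = 1
  c_6 = 0·0 + 0·1 + 1·3 + 0·1 + 0·5 + 0·6 + 0·2 + 0·0 = 3
  c_7 = 1·0 + 0·1 + 0·3 + 0·1 + 0·5 + 0·6 + 0·2 + 0·0 = 0
  c_8 = 0·0 + 0·1 + 0·3 + 0·1 + 1·5 + (-2)·(6) + 4·2 + 0·0 = 1
Expand coordinatewise in base 2:
  c_1 = 2 = 0·2^0 + 1·2^1
  c_2 = 1 = 1·2^0
  c_3 = 0
  c_4 = 2 = 0·2^0 + 1·2^1
  c_5 = 1 = 1·2^0
  c_6 = 3 = 1·2^0 + 1·2^1
  c_7 = 0
  c_8 = 1 = 1·2^0
Factor λ_0 = (0, 1, 0, 0, 1, 1, 0, 1)
Factor λ_1 = (1, 0, 0, 1, 0, 1, 0, 0)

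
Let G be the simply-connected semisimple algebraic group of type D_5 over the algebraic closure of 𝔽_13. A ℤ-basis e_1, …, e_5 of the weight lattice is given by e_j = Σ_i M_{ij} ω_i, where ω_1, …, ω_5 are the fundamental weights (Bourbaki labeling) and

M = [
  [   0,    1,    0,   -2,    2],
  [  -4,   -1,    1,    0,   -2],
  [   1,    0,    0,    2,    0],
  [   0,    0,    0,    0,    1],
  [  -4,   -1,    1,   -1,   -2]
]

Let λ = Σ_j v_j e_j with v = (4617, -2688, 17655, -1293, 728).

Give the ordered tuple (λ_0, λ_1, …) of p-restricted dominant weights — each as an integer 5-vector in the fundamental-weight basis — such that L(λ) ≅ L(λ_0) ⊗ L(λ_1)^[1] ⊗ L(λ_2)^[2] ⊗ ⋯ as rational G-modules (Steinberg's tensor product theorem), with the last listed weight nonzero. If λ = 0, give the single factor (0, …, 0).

((2, 3, 3, 0, 9), (0, 6, 0, 4, 1), (8, 2, 12, 4, 10))

ω-coordinates c = M·v, v = (4617, -2688, 17655, -1293, 728):
  c_1 = 0*4617 + 1*-2688 + 0*17655 + -2*-1293 + 2*728 = 1354
  c_2 = -4*4617 + -1*-2688 + 1*17655 + 0*-1293 + -2*728 = 419
  c_3 = 1*4617 + 0*-2688 + 0*17655 + 2*-1293 + 0*728 = 2031
  c_4 = 0*4617 + 0*-2688 + 0*17655 + 0*-1293 + 1*728 = 728
  c_5 = -4*4617 + -1*-2688 + 1*17655 + -1*-1293 + -2*728 = 1712
Base-13 expansion of each c_i:
  c_1 = 1354 = 2·13^0 + 0·13^1 + 8·13^2
  c_2 = 419 = 3·13^0 + 6·13^1 + 2·13^2
  c_3 = 2031 = 3·13^0 + 0·13^1 + 12·13^2
  c_4 = 728 = 0·13^0 + 4·13^1 + 4·13^2
  c_5 = 1712 = 9·13^0 + 1·13^1 + 10·13^2
p-restricted factor λ_0 = (2, 3, 3, 0, 9)
p-restricted factor λ_1 = (0, 6, 0, 4, 1)
p-restricted factor λ_2 = (8, 2, 12, 4, 10)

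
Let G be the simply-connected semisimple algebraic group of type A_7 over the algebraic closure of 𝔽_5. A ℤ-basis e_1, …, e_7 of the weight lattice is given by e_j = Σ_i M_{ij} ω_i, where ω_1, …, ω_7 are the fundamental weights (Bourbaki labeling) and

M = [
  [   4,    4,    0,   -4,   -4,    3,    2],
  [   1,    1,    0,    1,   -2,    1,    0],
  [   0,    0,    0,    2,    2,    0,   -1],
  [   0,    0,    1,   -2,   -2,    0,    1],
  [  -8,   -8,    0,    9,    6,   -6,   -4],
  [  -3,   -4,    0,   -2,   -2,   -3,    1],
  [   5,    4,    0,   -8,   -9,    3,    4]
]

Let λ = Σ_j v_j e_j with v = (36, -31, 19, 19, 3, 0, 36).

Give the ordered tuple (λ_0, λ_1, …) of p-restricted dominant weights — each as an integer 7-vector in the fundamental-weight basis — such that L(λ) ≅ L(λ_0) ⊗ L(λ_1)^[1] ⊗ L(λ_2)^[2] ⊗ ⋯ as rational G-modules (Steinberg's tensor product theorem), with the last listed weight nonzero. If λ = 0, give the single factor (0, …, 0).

Change of basis e → ω: c = M·v where v = (36, -31, 19, 19, 3, 0, 36):
  c_1 = 4*36 + 4*-31 + 0*19 + -4*19 + -4*3 + 3*0 + 2*36 = 4
  c_2 = 1*36 + 1*-31 + 0*19 + 1*19 + -2*3 + 1*0 + 0*36 = 18
  c_3 = 0*36 + 0*-31 + 0*19 + 2*19 + 2*3 + 0*0 + -1*36 = 8
  c_4 = 0*36 + 0*-31 + 1*19 + -2*19 + -2*3 + 0*0 + 1*36 = 11
  c_5 = -8*36 + -8*-31 + 0*19 + 9*19 + 6*3 + -6*0 + -4*36 = 5
  c_6 = -3*36 + -4*-31 + 0*19 + -2*19 + -2*3 + -3*0 + 1*36 = 8
  c_7 = 5*36 + 4*-31 + 0*19 + -8*19 + -9*3 + 3*0 + 4*36 = 21
Base-5 expansion of each c_i:
  c_1 = 4 = 4·5^0
  c_2 = 18 = 3·5^0 + 3·5^1
  c_3 = 8 = 3·5^0 + 1·5^1
  c_4 = 11 = 1·5^0 + 2·5^1
  c_5 = 5 = 0·5^0 + 1·5^1
  c_6 = 8 = 3·5^0 + 1·5^1
  c_7 = 21 = 1·5^0 + 4·5^1
Factor λ_0 = (4, 3, 3, 1, 0, 3, 1)
Factor λ_1 = (0, 3, 1, 2, 1, 1, 4)

((4, 3, 3, 1, 0, 3, 1), (0, 3, 1, 2, 1, 1, 4))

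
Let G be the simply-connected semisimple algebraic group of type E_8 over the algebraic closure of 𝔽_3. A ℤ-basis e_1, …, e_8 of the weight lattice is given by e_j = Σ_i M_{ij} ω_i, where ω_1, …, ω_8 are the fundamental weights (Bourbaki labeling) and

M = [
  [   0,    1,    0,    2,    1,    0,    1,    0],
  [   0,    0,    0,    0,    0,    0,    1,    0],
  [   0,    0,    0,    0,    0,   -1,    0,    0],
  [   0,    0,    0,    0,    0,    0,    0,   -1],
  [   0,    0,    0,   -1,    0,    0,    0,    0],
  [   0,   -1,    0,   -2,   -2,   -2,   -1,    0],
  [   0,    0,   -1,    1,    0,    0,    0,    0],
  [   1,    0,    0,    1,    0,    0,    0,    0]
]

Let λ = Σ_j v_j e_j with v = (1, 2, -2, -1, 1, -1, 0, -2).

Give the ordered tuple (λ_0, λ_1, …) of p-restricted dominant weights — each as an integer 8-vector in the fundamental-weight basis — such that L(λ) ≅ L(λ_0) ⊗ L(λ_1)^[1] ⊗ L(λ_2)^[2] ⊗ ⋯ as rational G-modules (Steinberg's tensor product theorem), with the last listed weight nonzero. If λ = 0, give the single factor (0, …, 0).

ω-coordinates c = M·v, v = (1, 2, -2, -1, 1, -1, 0, -2):
  c_1 = 0*1 + 1*2 + 0*-2 + 2*-1 + 1*1 + 0*-1 + 1*0 + 0*-2 = 1
  c_2 = 0*1 + 0*2 + 0*-2 + 0*-1 + 0*1 + 0*-1 + 1*0 + 0*-2 = 0
  c_3 = 0*1 + 0*2 + 0*-2 + 0*-1 + 0*1 + -1*-1 + 0*0 + 0*-2 = 1
  c_4 = 0*1 + 0*2 + 0*-2 + 0*-1 + 0*1 + 0*-1 + 0*0 + -1*-2 = 2
  c_5 = 0*1 + 0*2 + 0*-2 + -1*-1 + 0*1 + 0*-1 + 0*0 + 0*-2 = 1
  c_6 = 0*1 + -1*2 + 0*-2 + -2*-1 + -2*1 + -2*-1 + -1*0 + 0*-2 = 0
  c_7 = 0*1 + 0*2 + -1*-2 + 1*-1 + 0*1 + 0*-1 + 0*0 + 0*-2 = 1
  c_8 = 1*1 + 0*2 + 0*-2 + 1*-1 + 0*1 + 0*-1 + 0*0 + 0*-2 = 0
p = 3; digits c_i = Σ_j d_{ij}·3^j, 0 ≤ d_{ij} < 3:
  c_1 = 1 = 1·3^0
  c_2 = 0
  c_3 = 1 = 1·3^0
  c_4 = 2 = 2·3^0
  c_5 = 1 = 1·3^0
  c_6 = 0
  c_7 = 1 = 1·3^0
  c_8 = 0
p-restricted factor λ_0 = (1, 0, 1, 2, 1, 0, 1, 0)

((1, 0, 1, 2, 1, 0, 1, 0),)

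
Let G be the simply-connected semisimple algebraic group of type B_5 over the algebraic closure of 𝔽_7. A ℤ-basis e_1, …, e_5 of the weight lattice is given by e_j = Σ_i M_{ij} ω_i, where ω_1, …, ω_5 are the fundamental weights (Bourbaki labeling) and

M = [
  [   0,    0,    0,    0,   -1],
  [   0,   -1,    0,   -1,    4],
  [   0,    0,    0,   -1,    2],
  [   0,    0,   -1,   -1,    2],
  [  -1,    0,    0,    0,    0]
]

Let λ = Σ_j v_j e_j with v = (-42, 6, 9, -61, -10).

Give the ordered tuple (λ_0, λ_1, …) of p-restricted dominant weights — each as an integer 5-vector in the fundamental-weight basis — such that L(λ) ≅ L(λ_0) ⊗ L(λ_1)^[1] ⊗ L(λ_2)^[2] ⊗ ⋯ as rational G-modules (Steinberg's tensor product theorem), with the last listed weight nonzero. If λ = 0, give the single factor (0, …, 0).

Change of basis e → ω: c = M·v where v = (-42, 6, 9, -61, -10):
  c_1 = (0)·(-42) + 0·6 + 0·9 + (0)·(-61) + (-1)·(-10) = 10
  c_2 = (0)·(-42) + (-1)·(6) + 0·9 + (-1)·(-61) + (4)·(-10) = 15
  c_3 = (0)·(-42) + 0·6 + 0·9 + (-1)·(-61) + (2)·(-10) = 41
  c_4 = (0)·(-42) + 0·6 + (-1)·(9) + (-1)·(-61) + (2)·(-10) = 32
  c_5 = (-1)·(-42) + 0·6 + 0·9 + (0)·(-61) + (0)·(-10) = 42
Writing each c_i in base p = 7:
  c_1 = 10 = 3·7^0 + 1·7^1
  c_2 = 15 = 1·7^0 + 2·7^1
  c_3 = 41 = 6·7^0 + 5·7^1
  c_4 = 32 = 4·7^0 + 4·7^1
  c_5 = 42 = 0·7^0 + 6·7^1
Factor λ_0 = (3, 1, 6, 4, 0)
Factor λ_1 = (1, 2, 5, 4, 6)

((3, 1, 6, 4, 0), (1, 2, 5, 4, 6))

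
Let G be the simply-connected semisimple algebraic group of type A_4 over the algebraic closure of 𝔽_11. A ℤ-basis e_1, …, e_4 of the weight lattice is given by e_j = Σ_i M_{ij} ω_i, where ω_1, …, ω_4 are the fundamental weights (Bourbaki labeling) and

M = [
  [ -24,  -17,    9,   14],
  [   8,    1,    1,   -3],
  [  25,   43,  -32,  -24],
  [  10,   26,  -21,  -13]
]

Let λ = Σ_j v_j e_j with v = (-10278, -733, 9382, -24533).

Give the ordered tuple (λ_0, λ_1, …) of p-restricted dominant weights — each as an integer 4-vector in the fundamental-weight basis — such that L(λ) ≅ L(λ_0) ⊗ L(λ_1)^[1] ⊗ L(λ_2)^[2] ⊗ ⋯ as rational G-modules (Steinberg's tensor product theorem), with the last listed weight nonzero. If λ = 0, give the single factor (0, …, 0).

Change of basis e → ω: c = M·v where v = (-10278, -733, 9382, -24533):
  c_1 = (-24)·(-10278) + (-17)·(-733) + (9)·(9382) + (14)·(-24533) = 109
  c_2 = (8)·(-10278) + (1)·(-733) + (1)·(9382) + (-3)·(-24533) = 24
  c_3 = (25)·(-10278) + (43)·(-733) + (-32)·(9382) + (-24)·(-24533) = 99
  c_4 = (10)·(-10278) + (26)·(-733) + (-21)·(9382) + (-13)·(-24533) = 69
Base-11 expansion of each c_i:
  c_1 = 109 = 10·11^0 + 9·11^1
  c_2 = 24 = 2·11^0 + 2·11^1
  c_3 = 99 = 0·11^0 + 9·11^1
  c_4 = 69 = 3·11^0 + 6·11^1
λ_0 = (10, 2, 0, 3)
λ_1 = (9, 2, 9, 6)

((10, 2, 0, 3), (9, 2, 9, 6))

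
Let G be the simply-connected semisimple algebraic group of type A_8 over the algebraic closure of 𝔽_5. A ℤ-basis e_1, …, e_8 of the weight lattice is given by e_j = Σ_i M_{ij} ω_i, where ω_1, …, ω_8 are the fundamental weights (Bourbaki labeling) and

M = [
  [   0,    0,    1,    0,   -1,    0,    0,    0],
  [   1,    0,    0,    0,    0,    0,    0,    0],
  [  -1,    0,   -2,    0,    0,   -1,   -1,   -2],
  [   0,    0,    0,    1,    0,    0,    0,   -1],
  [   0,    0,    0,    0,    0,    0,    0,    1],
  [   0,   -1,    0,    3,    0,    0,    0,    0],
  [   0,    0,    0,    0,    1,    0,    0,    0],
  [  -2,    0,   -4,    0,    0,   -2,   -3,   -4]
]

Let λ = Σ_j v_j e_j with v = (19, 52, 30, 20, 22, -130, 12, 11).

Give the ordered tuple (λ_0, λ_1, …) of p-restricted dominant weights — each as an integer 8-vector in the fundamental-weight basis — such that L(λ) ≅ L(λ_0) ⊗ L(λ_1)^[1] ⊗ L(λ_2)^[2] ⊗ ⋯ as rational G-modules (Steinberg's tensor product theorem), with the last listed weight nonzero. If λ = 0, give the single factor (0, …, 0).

((3, 4, 2, 4, 1, 3, 2, 2), (1, 3, 3, 1, 2, 1, 4, 4))

Compute c_i = Σ_j M_{ij} v_j with v = (19, 52, 30, 20, 22, -130, 12, 11):
  c_1 = (0)·(19) + (0)·(52) + (1)·(30) + (0)·(20) + (-1)·(22) + (0)·(-130) + (0)·(12) + (0)·(11) = 8
  c_2 = (1)·(19) + (0)·(52) + (0)·(30) + (0)·(20) + (0)·(22) + (0)·(-130) + (0)·(12) + (0)·(11) = 19
  c_3 = (-1)·(19) + (0)·(52) + (-2)·(30) + (0)·(20) + (0)·(22) + (-1)·(-130) + (-1)·(12) + (-2)·(11) = 17
  c_4 = (0)·(19) + (0)·(52) + (0)·(30) + (1)·(20) + (0)·(22) + (0)·(-130) + (0)·(12) + (-1)·(11) = 9
  c_5 = (0)·(19) + (0)·(52) + (0)·(30) + (0)·(20) + (0)·(22) + (0)·(-130) + (0)·(12) + (1)·(11) = 11
  c_6 = (0)·(19) + (-1)·(52) + (0)·(30) + (3)·(20) + (0)·(22) + (0)·(-130) + (0)·(12) + (0)·(11) = 8
  c_7 = (0)·(19) + (0)·(52) + (0)·(30) + (0)·(20) + (1)·(22) + (0)·(-130) + (0)·(12) + (0)·(11) = 22
  c_8 = (-2)·(19) + (0)·(52) + (-4)·(30) + (0)·(20) + (0)·(22) + (-2)·(-130) + (-3)·(12) + (-4)·(11) = 22
p = 5; digits c_i = Σ_j d_{ij}·5^j, 0 ≤ d_{ij} < 5:
  c_1 = 8 = 3·5^0 + 1·5^1
  c_2 = 19 = 4·5^0 + 3·5^1
  c_3 = 17 = 2·5^0 + 3·5^1
  c_4 = 9 = 4·5^0 + 1·5^1
  c_5 = 11 = 1·5^0 + 2·5^1
  c_6 = 8 = 3·5^0 + 1·5^1
  c_7 = 22 = 2·5^0 + 4·5^1
  c_8 = 22 = 2·5^0 + 4·5^1
Factor λ_0 = (3, 4, 2, 4, 1, 3, 2, 2)
Factor λ_1 = (1, 3, 3, 1, 2, 1, 4, 4)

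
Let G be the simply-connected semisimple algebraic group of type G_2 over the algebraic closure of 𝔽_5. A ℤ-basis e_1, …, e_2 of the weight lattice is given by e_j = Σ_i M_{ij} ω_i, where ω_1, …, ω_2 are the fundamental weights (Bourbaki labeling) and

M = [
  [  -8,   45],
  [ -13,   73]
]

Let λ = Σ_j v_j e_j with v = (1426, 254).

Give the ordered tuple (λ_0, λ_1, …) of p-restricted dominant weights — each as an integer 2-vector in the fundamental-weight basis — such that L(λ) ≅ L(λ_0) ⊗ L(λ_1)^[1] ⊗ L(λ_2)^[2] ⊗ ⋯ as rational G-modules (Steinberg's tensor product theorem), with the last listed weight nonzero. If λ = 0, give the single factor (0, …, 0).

Compute c_i = Σ_j M_{ij} v_j with v = (1426, 254):
  c_1 = (-8)·(1426) + 45·254 = 22
  c_2 = (-13)·(1426) + 73·254 = 4
Writing each c_i in base p = 5:
  c_1 = 22 = 2·5^0 + 4·5^1
  c_2 = 4 = 4·5^0
p-restricted factor λ_0 = (2, 4)
p-restricted factor λ_1 = (4, 0)

((2, 4), (4, 0))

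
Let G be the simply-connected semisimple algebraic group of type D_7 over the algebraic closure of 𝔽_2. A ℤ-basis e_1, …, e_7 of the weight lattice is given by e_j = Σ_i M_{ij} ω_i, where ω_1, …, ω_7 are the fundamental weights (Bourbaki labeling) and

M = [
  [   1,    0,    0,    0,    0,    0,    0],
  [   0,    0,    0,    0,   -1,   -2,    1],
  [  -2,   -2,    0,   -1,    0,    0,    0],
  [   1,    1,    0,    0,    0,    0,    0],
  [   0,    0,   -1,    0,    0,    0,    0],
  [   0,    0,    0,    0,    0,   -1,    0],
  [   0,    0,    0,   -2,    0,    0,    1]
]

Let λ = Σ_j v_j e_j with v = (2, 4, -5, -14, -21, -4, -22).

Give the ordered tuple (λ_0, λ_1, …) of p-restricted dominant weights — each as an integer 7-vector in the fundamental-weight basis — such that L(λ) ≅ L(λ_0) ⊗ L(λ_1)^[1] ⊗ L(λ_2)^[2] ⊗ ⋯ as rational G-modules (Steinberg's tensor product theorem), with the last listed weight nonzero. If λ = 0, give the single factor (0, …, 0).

Change of basis e → ω: c = M·v where v = (2, 4, -5, -14, -21, -4, -22):
  c_1 = 1·2 + 0·4 + (0)·(-5) + (0)·(-14) + (0)·(-21) + (0)·(-4) + (0)·(-22) = 2
  c_2 = 0·2 + 0·4 + (0)·(-5) + (0)·(-14) + (-1)·(-21) + (-2)·(-4) + (1)·(-22) = 7
  c_3 = (-2)·(2) + (-2)·(4) + (0)·(-5) + (-1)·(-14) + (0)·(-21) + (0)·(-4) + (0)·(-22) = 2
  c_4 = 1·2 + 1·4 + (0)·(-5) + (0)·(-14) + (0)·(-21) + (0)·(-4) + (0)·(-22) = 6
  c_5 = 0·2 + 0·4 + (-1)·(-5) + (0)·(-14) + (0)·(-21) + (0)·(-4) + (0)·(-22) = 5
  c_6 = 0·2 + 0·4 + (0)·(-5) + (0)·(-14) + (0)·(-21) + (-1)·(-4) + (0)·(-22) = 4
  c_7 = 0·2 + 0·4 + (0)·(-5) + (-2)·(-14) + (0)·(-21) + (0)·(-4) + (1)·(-22) = 6
Writing each c_i in base p = 2:
  c_1 = 2 = 0·2^0 + 1·2^1
  c_2 = 7 = 1·2^0 + 1·2^1 + 1·2^2
  c_3 = 2 = 0·2^0 + 1·2^1
  c_4 = 6 = 0·2^0 + 1·2^1 + 1·2^2
  c_5 = 5 = 1·2^0 + 0·2^1 + 1·2^2
  c_6 = 4 = 0·2^0 + 0·2^1 + 1·2^2
  c_7 = 6 = 0·2^0 + 1·2^1 + 1·2^2
p-restricted factor λ_0 = (0, 1, 0, 0, 1, 0, 0)
p-restricted factor λ_1 = (1, 1, 1, 1, 0, 0, 1)
p-restricted factor λ_2 = (0, 1, 0, 1, 1, 1, 1)

((0, 1, 0, 0, 1, 0, 0), (1, 1, 1, 1, 0, 0, 1), (0, 1, 0, 1, 1, 1, 1))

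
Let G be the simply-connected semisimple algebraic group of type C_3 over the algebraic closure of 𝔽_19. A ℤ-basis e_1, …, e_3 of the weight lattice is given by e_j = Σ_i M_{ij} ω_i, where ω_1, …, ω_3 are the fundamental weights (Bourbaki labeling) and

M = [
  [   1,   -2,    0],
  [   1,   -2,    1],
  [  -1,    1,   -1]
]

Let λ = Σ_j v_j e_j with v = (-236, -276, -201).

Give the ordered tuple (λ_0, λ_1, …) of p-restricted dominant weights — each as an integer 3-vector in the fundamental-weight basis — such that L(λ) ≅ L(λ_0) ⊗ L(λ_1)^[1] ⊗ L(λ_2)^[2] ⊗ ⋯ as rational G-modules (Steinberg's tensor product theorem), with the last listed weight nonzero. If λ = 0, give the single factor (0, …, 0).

((12, 1, 9), (16, 6, 8))

In the fundamental-weight basis, λ has coordinates c = M·v (v = (-236, -276, -201)):
  c_1 = 1*-236 + -2*-276 + 0*-201 = 316
  c_2 = 1*-236 + -2*-276 + 1*-201 = 115
  c_3 = -1*-236 + 1*-276 + -1*-201 = 161
Writing each c_i in base p = 19:
  c_1 = 316 = 12·19^0 + 16·19^1
  c_2 = 115 = 1·19^0 + 6·19^1
  c_3 = 161 = 9·19^0 + 8·19^1
p-restricted factor λ_0 = (12, 1, 9)
p-restricted factor λ_1 = (16, 6, 8)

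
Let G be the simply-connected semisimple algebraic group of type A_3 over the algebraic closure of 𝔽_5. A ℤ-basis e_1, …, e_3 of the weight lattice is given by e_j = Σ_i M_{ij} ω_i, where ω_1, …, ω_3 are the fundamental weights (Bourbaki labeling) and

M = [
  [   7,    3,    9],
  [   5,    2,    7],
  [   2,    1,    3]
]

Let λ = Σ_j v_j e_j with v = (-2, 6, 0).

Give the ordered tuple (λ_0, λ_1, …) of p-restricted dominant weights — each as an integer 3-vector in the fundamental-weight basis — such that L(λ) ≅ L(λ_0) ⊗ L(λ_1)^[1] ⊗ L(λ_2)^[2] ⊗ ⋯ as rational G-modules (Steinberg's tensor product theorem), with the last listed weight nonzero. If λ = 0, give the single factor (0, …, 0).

ω-coordinates c = M·v, v = (-2, 6, 0):
  c_1 = (7)·(-2) + (3)·(6) + (9)·(0) = 4
  c_2 = (5)·(-2) + (2)·(6) + (7)·(0) = 2
  c_3 = (2)·(-2) + (1)·(6) + (3)·(0) = 2
Base-5 expansion of each c_i:
  c_1 = 4 = 4·5^0
  c_2 = 2 = 2·5^0
  c_3 = 2 = 2·5^0
Factor λ_0 = (4, 2, 2)

((4, 2, 2),)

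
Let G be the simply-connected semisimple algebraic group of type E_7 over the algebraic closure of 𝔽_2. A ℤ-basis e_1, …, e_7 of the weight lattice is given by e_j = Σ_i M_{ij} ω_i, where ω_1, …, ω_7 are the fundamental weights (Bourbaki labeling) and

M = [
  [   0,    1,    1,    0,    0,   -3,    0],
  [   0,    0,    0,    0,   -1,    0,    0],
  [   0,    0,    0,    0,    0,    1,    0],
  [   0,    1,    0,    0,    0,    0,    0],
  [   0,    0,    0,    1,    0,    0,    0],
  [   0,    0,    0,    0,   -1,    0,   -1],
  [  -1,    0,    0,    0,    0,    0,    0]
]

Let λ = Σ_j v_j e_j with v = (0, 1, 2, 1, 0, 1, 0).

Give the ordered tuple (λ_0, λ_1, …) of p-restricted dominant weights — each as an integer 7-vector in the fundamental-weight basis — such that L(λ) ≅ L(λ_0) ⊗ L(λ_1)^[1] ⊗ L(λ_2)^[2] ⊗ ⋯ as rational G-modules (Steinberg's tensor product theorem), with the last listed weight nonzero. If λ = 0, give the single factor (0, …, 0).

Change of basis e → ω: c = M·v where v = (0, 1, 2, 1, 0, 1, 0):
  c_1 = 0*0 + 1*1 + 1*2 + 0*1 + 0*0 + -3*1 + 0*0 = 0
  c_2 = 0*0 + 0*1 + 0*2 + 0*1 + -1*0 + 0*1 + 0*0 = 0
  c_3 = 0*0 + 0*1 + 0*2 + 0*1 + 0*0 + 1*1 + 0*0 = 1
  c_4 = 0*0 + 1*1 + 0*2 + 0*1 + 0*0 + 0*1 + 0*0 = 1
  c_5 = 0*0 + 0*1 + 0*2 + 1*1 + 0*0 + 0*1 + 0*0 = 1
  c_6 = 0*0 + 0*1 + 0*2 + 0*1 + -1*0 + 0*1 + -1*0 = 0
  c_7 = -1*0 + 0*1 + 0*2 + 0*1 + 0*0 + 0*1 + 0*0 = 0
Base-2 expansion of each c_i:
  c_1 = 0
  c_2 = 0
  c_3 = 1 = 1·2^0
  c_4 = 1 = 1·2^0
  c_5 = 1 = 1·2^0
  c_6 = 0
  c_7 = 0
p-restricted factor λ_0 = (0, 0, 1, 1, 1, 0, 0)

((0, 0, 1, 1, 1, 0, 0),)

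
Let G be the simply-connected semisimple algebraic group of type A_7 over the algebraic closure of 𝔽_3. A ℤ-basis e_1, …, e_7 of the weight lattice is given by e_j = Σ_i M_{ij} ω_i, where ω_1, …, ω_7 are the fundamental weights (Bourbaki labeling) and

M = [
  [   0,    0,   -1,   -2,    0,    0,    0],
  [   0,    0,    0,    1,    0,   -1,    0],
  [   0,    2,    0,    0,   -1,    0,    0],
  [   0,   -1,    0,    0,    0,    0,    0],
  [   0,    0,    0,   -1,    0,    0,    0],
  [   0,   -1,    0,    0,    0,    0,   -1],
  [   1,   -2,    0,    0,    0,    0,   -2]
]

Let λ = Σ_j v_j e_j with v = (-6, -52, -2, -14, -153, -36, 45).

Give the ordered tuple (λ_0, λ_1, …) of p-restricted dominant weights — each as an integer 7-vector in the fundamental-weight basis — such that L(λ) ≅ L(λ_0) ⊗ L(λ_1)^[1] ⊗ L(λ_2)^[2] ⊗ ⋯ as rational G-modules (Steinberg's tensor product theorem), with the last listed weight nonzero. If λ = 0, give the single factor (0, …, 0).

Change of basis e → ω: c = M·v where v = (-6, -52, -2, -14, -153, -36, 45):
  c_1 = 0*-6 + 0*-52 + -1*-2 + -2*-14 + 0*-153 + 0*-36 + 0*45 = 30
  c_2 = 0*-6 + 0*-52 + 0*-2 + 1*-14 + 0*-153 + -1*-36 + 0*45 = 22
  c_3 = 0*-6 + 2*-52 + 0*-2 + 0*-14 + -1*-153 + 0*-36 + 0*45 = 49
  c_4 = 0*-6 + -1*-52 + 0*-2 + 0*-14 + 0*-153 + 0*-36 + 0*45 = 52
  c_5 = 0*-6 + 0*-52 + 0*-2 + -1*-14 + 0*-153 + 0*-36 + 0*45 = 14
  c_6 = 0*-6 + -1*-52 + 0*-2 + 0*-14 + 0*-153 + 0*-36 + -1*45 = 7
  c_7 = 1*-6 + -2*-52 + 0*-2 + 0*-14 + 0*-153 + 0*-36 + -2*45 = 8
Writing each c_i in base p = 3:
  c_1 = 30 = 0·3^0 + 1·3^1 + 0·3^2 + 1·3^3
  c_2 = 22 = 1·3^0 + 1·3^1 + 2·3^2
  c_3 = 49 = 1·3^0 + 1·3^1 + 2·3^2 + 1·3^3
  c_4 = 52 = 1·3^0 + 2·3^1 + 2·3^2 + 1·3^3
  c_5 = 14 = 2·3^0 + 1·3^1 + 1·3^2
  c_6 = 7 = 1·3^0 + 2·3^1
  c_7 = 8 = 2·3^0 + 2·3^1
p-restricted factor λ_0 = (0, 1, 1, 1, 2, 1, 2)
p-restricted factor λ_1 = (1, 1, 1, 2, 1, 2, 2)
p-restricted factor λ_2 = (0, 2, 2, 2, 1, 0, 0)
p-restricted factor λ_3 = (1, 0, 1, 1, 0, 0, 0)

((0, 1, 1, 1, 2, 1, 2), (1, 1, 1, 2, 1, 2, 2), (0, 2, 2, 2, 1, 0, 0), (1, 0, 1, 1, 0, 0, 0))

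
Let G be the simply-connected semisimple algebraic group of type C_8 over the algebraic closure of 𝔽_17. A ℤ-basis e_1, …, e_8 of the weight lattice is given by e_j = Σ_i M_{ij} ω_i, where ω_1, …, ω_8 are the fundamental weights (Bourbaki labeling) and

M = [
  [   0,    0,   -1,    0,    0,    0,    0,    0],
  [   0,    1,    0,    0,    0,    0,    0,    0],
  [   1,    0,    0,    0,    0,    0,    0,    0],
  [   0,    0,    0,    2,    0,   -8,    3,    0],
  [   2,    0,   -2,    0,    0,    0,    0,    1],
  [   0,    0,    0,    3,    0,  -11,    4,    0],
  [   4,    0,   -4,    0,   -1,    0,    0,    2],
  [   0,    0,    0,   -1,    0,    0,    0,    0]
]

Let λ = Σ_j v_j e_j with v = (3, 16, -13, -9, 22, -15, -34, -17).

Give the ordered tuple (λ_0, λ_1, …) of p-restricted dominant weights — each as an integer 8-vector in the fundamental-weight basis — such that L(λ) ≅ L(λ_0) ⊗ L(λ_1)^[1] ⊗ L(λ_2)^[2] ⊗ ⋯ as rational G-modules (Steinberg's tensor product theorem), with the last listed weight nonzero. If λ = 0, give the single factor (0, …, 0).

((13, 16, 3, 0, 15, 2, 8, 9),)

Converting to the ω-basis (c_i = row i of M dotted with v = (3, 16, -13, -9, 22, -15, -34, -17)):
  c_1 = 0*3 + 0*16 + -1*-13 + 0*-9 + 0*22 + 0*-15 + 0*-34 + 0*-17 = 13
  c_2 = 0*3 + 1*16 + 0*-13 + 0*-9 + 0*22 + 0*-15 + 0*-34 + 0*-17 = 16
  c_3 = 1*3 + 0*16 + 0*-13 + 0*-9 + 0*22 + 0*-15 + 0*-34 + 0*-17 = 3
  c_4 = 0*3 + 0*16 + 0*-13 + 2*-9 + 0*22 + -8*-15 + 3*-34 + 0*-17 = 0
  c_5 = 2*3 + 0*16 + -2*-13 + 0*-9 + 0*22 + 0*-15 + 0*-34 + 1*-17 = 15
  c_6 = 0*3 + 0*16 + 0*-13 + 3*-9 + 0*22 + -11*-15 + 4*-34 + 0*-17 = 2
  c_7 = 4*3 + 0*16 + -4*-13 + 0*-9 + -1*22 + 0*-15 + 0*-34 + 2*-17 = 8
  c_8 = 0*3 + 0*16 + 0*-13 + -1*-9 + 0*22 + 0*-15 + 0*-34 + 0*-17 = 9
p = 17; digits c_i = Σ_j d_{ij}·17^j, 0 ≤ d_{ij} < 17:
  c_1 = 13 = 13·17^0
  c_2 = 16 = 16·17^0
  c_3 = 3 = 3·17^0
  c_4 = 0
  c_5 = 15 = 15·17^0
  c_6 = 2 = 2·17^0
  c_7 = 8 = 8·17^0
  c_8 = 9 = 9·17^0
p-restricted factor λ_0 = (13, 16, 3, 0, 15, 2, 8, 9)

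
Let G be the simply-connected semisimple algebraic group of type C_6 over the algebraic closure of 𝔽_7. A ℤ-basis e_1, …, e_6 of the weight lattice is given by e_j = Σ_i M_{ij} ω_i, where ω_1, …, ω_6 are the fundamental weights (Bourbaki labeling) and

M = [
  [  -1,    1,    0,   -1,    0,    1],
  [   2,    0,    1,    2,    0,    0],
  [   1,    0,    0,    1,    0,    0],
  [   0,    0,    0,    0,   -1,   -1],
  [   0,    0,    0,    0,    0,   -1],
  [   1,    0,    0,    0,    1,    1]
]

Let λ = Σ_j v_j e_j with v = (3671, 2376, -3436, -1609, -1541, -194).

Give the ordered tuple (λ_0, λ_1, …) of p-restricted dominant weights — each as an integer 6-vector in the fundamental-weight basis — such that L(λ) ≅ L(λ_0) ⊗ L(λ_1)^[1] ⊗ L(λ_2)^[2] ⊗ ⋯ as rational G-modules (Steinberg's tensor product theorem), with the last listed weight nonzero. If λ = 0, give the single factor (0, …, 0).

Change of basis e → ω: c = M·v where v = (3671, 2376, -3436, -1609, -1541, -194):
  c_1 = -1*3671 + 1*2376 + 0*-3436 + -1*-1609 + 0*-1541 + 1*-194 = 120
  c_2 = 2*3671 + 0*2376 + 1*-3436 + 2*-1609 + 0*-1541 + 0*-194 = 688
  c_3 = 1*3671 + 0*2376 + 0*-3436 + 1*-1609 + 0*-1541 + 0*-194 = 2062
  c_4 = 0*3671 + 0*2376 + 0*-3436 + 0*-1609 + -1*-1541 + -1*-194 = 1735
  c_5 = 0*3671 + 0*2376 + 0*-3436 + 0*-1609 + 0*-1541 + -1*-194 = 194
  c_6 = 1*3671 + 0*2376 + 0*-3436 + 0*-1609 + 1*-1541 + 1*-194 = 1936
Base-7 expansion of each c_i:
  c_1 = 120 = 1·7^0 + 3·7^1 + 2·7^2
  c_2 = 688 = 2·7^0 + 0·7^1 + 0·7^2 + 2·7^3
  c_3 = 2062 = 4·7^0 + 0·7^1 + 0·7^2 + 6·7^3
  c_4 = 1735 = 6·7^0 + 2·7^1 + 0·7^2 + 5·7^3
  c_5 = 194 = 5·7^0 + 6·7^1 + 3·7^2
  c_6 = 1936 = 4·7^0 + 3·7^1 + 4·7^2 + 5·7^3
p-restricted factor λ_0 = (1, 2, 4, 6, 5, 4)
p-restricted factor λ_1 = (3, 0, 0, 2, 6, 3)
p-restricted factor λ_2 = (2, 0, 0, 0, 3, 4)
p-restricted factor λ_3 = (0, 2, 6, 5, 0, 5)

((1, 2, 4, 6, 5, 4), (3, 0, 0, 2, 6, 3), (2, 0, 0, 0, 3, 4), (0, 2, 6, 5, 0, 5))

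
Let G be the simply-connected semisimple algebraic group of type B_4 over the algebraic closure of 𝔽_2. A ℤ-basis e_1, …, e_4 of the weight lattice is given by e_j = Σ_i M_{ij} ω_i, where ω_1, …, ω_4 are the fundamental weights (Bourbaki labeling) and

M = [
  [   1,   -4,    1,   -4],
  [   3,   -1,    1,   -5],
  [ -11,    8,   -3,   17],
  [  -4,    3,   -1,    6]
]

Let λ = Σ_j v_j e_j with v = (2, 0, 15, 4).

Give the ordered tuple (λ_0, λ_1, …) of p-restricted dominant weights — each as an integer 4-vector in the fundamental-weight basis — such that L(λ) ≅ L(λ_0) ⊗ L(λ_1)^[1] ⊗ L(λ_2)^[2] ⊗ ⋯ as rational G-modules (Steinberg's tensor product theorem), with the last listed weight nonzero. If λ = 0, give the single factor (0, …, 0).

Change of basis e → ω: c = M·v where v = (2, 0, 15, 4):
  c_1 = 1·2 + (-4)·(0) + 1·15 + (-4)·(4) = 1
  c_2 = 3·2 + (-1)·(0) + 1·15 + (-5)·(4) = 1
  c_3 = (-11)·(2) + 8·0 + (-3)·(15) + 17·4 = 1
  c_4 = (-4)·(2) + 3·0 + (-1)·(15) + 6·4 = 1
Base-2 expansion of each c_i:
  c_1 = 1 = 1·2^0
  c_2 = 1 = 1·2^0
  c_3 = 1 = 1·2^0
  c_4 = 1 = 1·2^0
p-restricted factor λ_0 = (1, 1, 1, 1)

((1, 1, 1, 1),)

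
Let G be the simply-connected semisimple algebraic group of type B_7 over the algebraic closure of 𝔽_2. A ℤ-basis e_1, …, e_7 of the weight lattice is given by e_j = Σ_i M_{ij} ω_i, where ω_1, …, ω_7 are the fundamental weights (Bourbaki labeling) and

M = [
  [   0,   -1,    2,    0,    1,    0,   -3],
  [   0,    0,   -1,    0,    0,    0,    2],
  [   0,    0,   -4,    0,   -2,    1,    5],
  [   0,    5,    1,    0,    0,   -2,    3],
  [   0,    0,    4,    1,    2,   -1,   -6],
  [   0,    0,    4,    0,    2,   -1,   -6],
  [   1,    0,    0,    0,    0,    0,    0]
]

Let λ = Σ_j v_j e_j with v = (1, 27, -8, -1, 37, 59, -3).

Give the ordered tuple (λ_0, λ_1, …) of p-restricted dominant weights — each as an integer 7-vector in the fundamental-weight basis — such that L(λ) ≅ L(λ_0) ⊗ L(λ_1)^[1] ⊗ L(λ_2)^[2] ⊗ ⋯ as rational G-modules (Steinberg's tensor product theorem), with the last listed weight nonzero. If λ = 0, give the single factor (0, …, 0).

ω-coordinates c = M·v, v = (1, 27, -8, -1, 37, 59, -3):
  c_1 = 0·1 + (-1)·(27) + (2)·(-8) + (0)·(-1) + 1·37 + 0·59 + (-3)·(-3) = 3
  c_2 = 0·1 + 0·27 + (-1)·(-8) + (0)·(-1) + 0·37 + 0·59 + (2)·(-3) = 2
  c_3 = 0·1 + 0·27 + (-4)·(-8) + (0)·(-1) + (-2)·(37) + 1·59 + (5)·(-3) = 2
  c_4 = 0·1 + 5·27 + (1)·(-8) + (0)·(-1) + 0·37 + (-2)·(59) + (3)·(-3) = 0
  c_5 = 0·1 + 0·27 + (4)·(-8) + (1)·(-1) + 2·37 + (-1)·(59) + (-6)·(-3) = 0
  c_6 = 0·1 + 0·27 + (4)·(-8) + (0)·(-1) + 2·37 + (-1)·(59) + (-6)·(-3) = 1
  c_7 = 1·1 + 0·27 + (0)·(-8) + (0)·(-1) + 0·37 + 0·59 + (0)·(-3) = 1
p = 2; digits c_i = Σ_j d_{ij}·2^j, 0 ≤ d_{ij} < 2:
  c_1 = 3 = 1·2^0 + 1·2^1
  c_2 = 2 = 0·2^0 + 1·2^1
  c_3 = 2 = 0·2^0 + 1·2^1
  c_4 = 0
  c_5 = 0
  c_6 = 1 = 1·2^0
  c_7 = 1 = 1·2^0
Factor λ_0 = (1, 0, 0, 0, 0, 1, 1)
Factor λ_1 = (1, 1, 1, 0, 0, 0, 0)

((1, 0, 0, 0, 0, 1, 1), (1, 1, 1, 0, 0, 0, 0))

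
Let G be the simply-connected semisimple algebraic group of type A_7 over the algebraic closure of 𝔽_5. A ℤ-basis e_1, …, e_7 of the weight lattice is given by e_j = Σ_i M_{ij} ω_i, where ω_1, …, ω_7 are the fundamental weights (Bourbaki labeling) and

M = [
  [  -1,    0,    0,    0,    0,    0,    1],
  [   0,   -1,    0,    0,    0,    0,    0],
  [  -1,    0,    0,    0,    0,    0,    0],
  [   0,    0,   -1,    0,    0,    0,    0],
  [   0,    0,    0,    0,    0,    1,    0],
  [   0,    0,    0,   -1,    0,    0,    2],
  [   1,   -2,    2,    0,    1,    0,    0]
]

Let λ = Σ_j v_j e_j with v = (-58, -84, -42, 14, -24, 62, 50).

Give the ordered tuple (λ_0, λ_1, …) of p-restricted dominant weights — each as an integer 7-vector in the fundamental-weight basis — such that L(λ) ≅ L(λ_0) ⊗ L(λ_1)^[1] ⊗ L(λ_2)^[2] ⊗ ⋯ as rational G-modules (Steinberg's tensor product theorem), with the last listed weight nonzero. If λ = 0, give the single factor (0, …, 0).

((3, 4, 3, 2, 2, 1, 2), (1, 1, 1, 3, 2, 2, 0), (4, 3, 2, 1, 2, 3, 0))

In the fundamental-weight basis, λ has coordinates c = M·v (v = (-58, -84, -42, 14, -24, 62, 50)):
  c_1 = (-1)·(-58) + (0)·(-84) + (0)·(-42) + 0·14 + (0)·(-24) + 0·62 + 1·50 = 108
  c_2 = (0)·(-58) + (-1)·(-84) + (0)·(-42) + 0·14 + (0)·(-24) + 0·62 + 0·50 = 84
  c_3 = (-1)·(-58) + (0)·(-84) + (0)·(-42) + 0·14 + (0)·(-24) + 0·62 + 0·50 = 58
  c_4 = (0)·(-58) + (0)·(-84) + (-1)·(-42) + 0·14 + (0)·(-24) + 0·62 + 0·50 = 42
  c_5 = (0)·(-58) + (0)·(-84) + (0)·(-42) + 0·14 + (0)·(-24) + 1·62 + 0·50 = 62
  c_6 = (0)·(-58) + (0)·(-84) + (0)·(-42) + (-1)·(14) + (0)·(-24) + 0·62 + 2·50 = 86
  c_7 = (1)·(-58) + (-2)·(-84) + (2)·(-42) + 0·14 + (1)·(-24) + 0·62 + 0·50 = 2
p = 5; digits c_i = Σ_j d_{ij}·5^j, 0 ≤ d_{ij} < 5:
  c_1 = 108 = 3·5^0 + 1·5^1 + 4·5^2
  c_2 = 84 = 4·5^0 + 1·5^1 + 3·5^2
  c_3 = 58 = 3·5^0 + 1·5^1 + 2·5^2
  c_4 = 42 = 2·5^0 + 3·5^1 + 1·5^2
  c_5 = 62 = 2·5^0 + 2·5^1 + 2·5^2
  c_6 = 86 = 1·5^0 + 2·5^1 + 3·5^2
  c_7 = 2 = 2·5^0
p-restricted factor λ_0 = (3, 4, 3, 2, 2, 1, 2)
p-restricted factor λ_1 = (1, 1, 1, 3, 2, 2, 0)
p-restricted factor λ_2 = (4, 3, 2, 1, 2, 3, 0)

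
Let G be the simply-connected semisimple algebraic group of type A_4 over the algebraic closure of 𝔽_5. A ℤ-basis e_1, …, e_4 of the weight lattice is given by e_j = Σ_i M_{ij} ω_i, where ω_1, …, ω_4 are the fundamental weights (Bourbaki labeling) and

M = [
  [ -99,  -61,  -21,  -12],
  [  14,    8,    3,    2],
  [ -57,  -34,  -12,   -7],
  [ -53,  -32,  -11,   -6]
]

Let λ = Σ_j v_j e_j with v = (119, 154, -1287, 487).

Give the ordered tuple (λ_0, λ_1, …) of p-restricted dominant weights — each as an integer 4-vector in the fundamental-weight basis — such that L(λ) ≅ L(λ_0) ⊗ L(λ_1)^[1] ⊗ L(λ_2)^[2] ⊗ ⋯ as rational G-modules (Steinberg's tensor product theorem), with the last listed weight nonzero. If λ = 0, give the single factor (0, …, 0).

((3, 1, 1, 0), (1, 2, 3, 0))

In the fundamental-weight basis, λ has coordinates c = M·v (v = (119, 154, -1287, 487)):
  c_1 = (-99)·(119) + (-61)·(154) + (-21)·(-1287) + (-12)·(487) = 8
  c_2 = 14·119 + 8·154 + (3)·(-1287) + 2·487 = 11
  c_3 = (-57)·(119) + (-34)·(154) + (-12)·(-1287) + (-7)·(487) = 16
  c_4 = (-53)·(119) + (-32)·(154) + (-11)·(-1287) + (-6)·(487) = 0
p = 5; digits c_i = Σ_j d_{ij}·5^j, 0 ≤ d_{ij} < 5:
  c_1 = 8 = 3·5^0 + 1·5^1
  c_2 = 11 = 1·5^0 + 2·5^1
  c_3 = 16 = 1·5^0 + 3·5^1
  c_4 = 0
p-restricted factor λ_0 = (3, 1, 1, 0)
p-restricted factor λ_1 = (1, 2, 3, 0)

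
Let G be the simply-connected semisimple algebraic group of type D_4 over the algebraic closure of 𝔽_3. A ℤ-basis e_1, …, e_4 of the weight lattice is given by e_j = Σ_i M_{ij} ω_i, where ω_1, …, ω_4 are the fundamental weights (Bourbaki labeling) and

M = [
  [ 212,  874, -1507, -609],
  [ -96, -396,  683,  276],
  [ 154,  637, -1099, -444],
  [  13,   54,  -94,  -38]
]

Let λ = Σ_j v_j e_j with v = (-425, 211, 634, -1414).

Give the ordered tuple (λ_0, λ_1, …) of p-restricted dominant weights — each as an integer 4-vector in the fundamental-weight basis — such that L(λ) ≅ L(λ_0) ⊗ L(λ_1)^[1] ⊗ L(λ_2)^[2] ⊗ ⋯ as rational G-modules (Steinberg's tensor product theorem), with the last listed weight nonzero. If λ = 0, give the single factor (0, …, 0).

Compute c_i = Σ_j M_{ij} v_j with v = (-425, 211, 634, -1414):
  c_1 = (212)·(-425) + (874)·(211) + (-1507)·(634) + (-609)·(-1414) = 2
  c_2 = (-96)·(-425) + (-396)·(211) + (683)·(634) + (276)·(-1414) = 2
  c_3 = (154)·(-425) + (637)·(211) + (-1099)·(634) + (-444)·(-1414) = 7
  c_4 = (13)·(-425) + (54)·(211) + (-94)·(634) + (-38)·(-1414) = 5
p = 3; digits c_i = Σ_j d_{ij}·3^j, 0 ≤ d_{ij} < 3:
  c_1 = 2 = 2·3^0
  c_2 = 2 = 2·3^0
  c_3 = 7 = 1·3^0 + 2·3^1
  c_4 = 5 = 2·3^0 + 1·3^1
λ_0 = (2, 2, 1, 2)
λ_1 = (0, 0, 2, 1)

((2, 2, 1, 2), (0, 0, 2, 1))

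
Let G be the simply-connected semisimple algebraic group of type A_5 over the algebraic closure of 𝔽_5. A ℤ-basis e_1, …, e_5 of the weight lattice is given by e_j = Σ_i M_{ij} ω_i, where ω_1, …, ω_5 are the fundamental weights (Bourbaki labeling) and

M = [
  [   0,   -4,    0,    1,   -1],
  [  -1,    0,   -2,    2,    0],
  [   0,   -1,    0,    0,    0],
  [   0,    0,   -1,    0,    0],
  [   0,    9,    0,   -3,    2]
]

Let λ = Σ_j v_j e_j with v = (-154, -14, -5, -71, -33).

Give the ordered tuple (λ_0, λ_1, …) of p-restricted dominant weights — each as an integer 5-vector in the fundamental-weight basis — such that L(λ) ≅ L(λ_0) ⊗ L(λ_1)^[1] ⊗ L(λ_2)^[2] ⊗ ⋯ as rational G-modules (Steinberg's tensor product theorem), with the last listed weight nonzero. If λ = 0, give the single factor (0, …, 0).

((3, 2, 4, 0, 1), (3, 4, 2, 1, 4))

Converting to the ω-basis (c_i = row i of M dotted with v = (-154, -14, -5, -71, -33)):
  c_1 = 0*-154 + -4*-14 + 0*-5 + 1*-71 + -1*-33 = 18
  c_2 = -1*-154 + 0*-14 + -2*-5 + 2*-71 + 0*-33 = 22
  c_3 = 0*-154 + -1*-14 + 0*-5 + 0*-71 + 0*-33 = 14
  c_4 = 0*-154 + 0*-14 + -1*-5 + 0*-71 + 0*-33 = 5
  c_5 = 0*-154 + 9*-14 + 0*-5 + -3*-71 + 2*-33 = 21
Writing each c_i in base p = 5:
  c_1 = 18 = 3·5^0 + 3·5^1
  c_2 = 22 = 2·5^0 + 4·5^1
  c_3 = 14 = 4·5^0 + 2·5^1
  c_4 = 5 = 0·5^0 + 1·5^1
  c_5 = 21 = 1·5^0 + 4·5^1
λ_0 = (3, 2, 4, 0, 1)
λ_1 = (3, 4, 2, 1, 4)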